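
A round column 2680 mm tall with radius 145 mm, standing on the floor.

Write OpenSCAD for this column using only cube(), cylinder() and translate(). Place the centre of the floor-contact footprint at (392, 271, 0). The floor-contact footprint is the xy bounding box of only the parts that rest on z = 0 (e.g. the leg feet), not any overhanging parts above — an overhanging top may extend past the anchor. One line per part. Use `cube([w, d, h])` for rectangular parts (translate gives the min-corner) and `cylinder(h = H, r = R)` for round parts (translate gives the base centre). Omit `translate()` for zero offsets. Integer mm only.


translate([392, 271, 0]) cylinder(h = 2680, r = 145);


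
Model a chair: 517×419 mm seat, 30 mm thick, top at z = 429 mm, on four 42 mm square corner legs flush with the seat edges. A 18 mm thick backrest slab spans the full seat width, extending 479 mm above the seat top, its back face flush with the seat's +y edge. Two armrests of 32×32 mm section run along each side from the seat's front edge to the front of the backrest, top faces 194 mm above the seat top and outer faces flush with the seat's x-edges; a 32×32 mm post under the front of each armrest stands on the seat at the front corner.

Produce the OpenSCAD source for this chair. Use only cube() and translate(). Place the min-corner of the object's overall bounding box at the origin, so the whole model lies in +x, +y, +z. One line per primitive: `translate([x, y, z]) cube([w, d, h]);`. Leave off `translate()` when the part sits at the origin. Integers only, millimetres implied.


translate([0, 0, 399]) cube([517, 419, 30]);
cube([42, 42, 399]);
translate([475, 0, 0]) cube([42, 42, 399]);
translate([0, 377, 0]) cube([42, 42, 399]);
translate([475, 377, 0]) cube([42, 42, 399]);
translate([0, 401, 429]) cube([517, 18, 479]);
translate([0, 0, 591]) cube([32, 401, 32]);
translate([485, 0, 591]) cube([32, 401, 32]);
translate([0, 0, 429]) cube([32, 32, 162]);
translate([485, 0, 429]) cube([32, 32, 162]);


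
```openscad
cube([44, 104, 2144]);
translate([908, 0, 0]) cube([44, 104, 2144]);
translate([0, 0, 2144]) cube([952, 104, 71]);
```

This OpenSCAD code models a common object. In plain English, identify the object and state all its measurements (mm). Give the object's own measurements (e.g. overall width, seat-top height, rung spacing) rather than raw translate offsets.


A door frame. The clear opening is 864 mm wide and 2144 mm high. Two 44 mm wide jambs, 104 mm deep, stand either side of the opening from the floor to the top of the opening. A 71 mm thick head sits across the top of both jambs, spanning the full outside width of the frame.


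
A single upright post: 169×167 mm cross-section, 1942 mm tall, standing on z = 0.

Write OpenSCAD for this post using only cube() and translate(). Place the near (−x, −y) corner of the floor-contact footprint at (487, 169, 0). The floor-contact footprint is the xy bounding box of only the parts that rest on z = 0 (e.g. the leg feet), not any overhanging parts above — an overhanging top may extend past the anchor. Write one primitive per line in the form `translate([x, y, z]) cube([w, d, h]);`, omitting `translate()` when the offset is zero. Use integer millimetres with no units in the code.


translate([487, 169, 0]) cube([169, 167, 1942]);


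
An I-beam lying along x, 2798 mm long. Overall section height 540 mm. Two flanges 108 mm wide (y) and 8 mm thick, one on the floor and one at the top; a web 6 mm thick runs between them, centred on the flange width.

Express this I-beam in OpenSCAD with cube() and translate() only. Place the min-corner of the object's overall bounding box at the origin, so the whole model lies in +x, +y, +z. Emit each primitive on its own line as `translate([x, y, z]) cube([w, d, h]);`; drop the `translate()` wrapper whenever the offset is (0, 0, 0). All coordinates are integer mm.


cube([2798, 108, 8]);
translate([0, 51, 8]) cube([2798, 6, 524]);
translate([0, 0, 532]) cube([2798, 108, 8]);


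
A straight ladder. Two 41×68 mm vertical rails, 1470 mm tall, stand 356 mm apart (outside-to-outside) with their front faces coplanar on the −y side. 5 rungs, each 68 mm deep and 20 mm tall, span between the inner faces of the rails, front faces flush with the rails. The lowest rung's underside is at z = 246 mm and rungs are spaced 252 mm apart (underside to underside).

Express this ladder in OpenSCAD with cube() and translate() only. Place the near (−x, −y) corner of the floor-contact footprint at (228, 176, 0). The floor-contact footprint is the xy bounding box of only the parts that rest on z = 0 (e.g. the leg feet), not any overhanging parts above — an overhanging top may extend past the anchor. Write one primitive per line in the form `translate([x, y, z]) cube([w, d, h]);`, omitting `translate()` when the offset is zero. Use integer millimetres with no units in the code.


translate([228, 176, 0]) cube([41, 68, 1470]);
translate([543, 176, 0]) cube([41, 68, 1470]);
translate([269, 176, 246]) cube([274, 68, 20]);
translate([269, 176, 498]) cube([274, 68, 20]);
translate([269, 176, 750]) cube([274, 68, 20]);
translate([269, 176, 1002]) cube([274, 68, 20]);
translate([269, 176, 1254]) cube([274, 68, 20]);


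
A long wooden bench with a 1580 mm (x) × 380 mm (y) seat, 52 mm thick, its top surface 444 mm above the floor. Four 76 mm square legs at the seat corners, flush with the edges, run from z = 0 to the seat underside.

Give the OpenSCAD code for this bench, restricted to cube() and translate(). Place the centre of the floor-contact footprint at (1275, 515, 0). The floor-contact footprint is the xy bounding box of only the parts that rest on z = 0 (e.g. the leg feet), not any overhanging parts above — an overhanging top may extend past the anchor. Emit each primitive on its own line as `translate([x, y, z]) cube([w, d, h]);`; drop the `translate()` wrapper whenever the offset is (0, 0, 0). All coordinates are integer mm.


translate([485, 325, 392]) cube([1580, 380, 52]);
translate([485, 325, 0]) cube([76, 76, 392]);
translate([485, 629, 0]) cube([76, 76, 392]);
translate([1989, 325, 0]) cube([76, 76, 392]);
translate([1989, 629, 0]) cube([76, 76, 392]);


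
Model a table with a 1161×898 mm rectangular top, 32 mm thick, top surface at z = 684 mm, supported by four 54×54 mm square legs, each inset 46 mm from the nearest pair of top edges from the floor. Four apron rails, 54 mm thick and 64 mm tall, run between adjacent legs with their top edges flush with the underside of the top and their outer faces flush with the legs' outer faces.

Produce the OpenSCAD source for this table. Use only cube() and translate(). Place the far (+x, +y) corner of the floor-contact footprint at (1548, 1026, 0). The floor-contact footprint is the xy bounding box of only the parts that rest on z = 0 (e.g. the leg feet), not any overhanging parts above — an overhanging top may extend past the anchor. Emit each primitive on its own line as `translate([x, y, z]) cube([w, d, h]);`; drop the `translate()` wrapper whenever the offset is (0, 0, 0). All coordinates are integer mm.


// leg_h = 684 - 32 = 652
// apron z = 652 - 64 = 588
translate([433, 174, 652]) cube([1161, 898, 32]);
translate([479, 220, 0]) cube([54, 54, 652]);
translate([1494, 220, 0]) cube([54, 54, 652]);
translate([479, 972, 0]) cube([54, 54, 652]);
translate([1494, 972, 0]) cube([54, 54, 652]);
translate([533, 220, 588]) cube([961, 54, 64]);
translate([533, 972, 588]) cube([961, 54, 64]);
translate([479, 274, 588]) cube([54, 698, 64]);
translate([1494, 274, 588]) cube([54, 698, 64]);


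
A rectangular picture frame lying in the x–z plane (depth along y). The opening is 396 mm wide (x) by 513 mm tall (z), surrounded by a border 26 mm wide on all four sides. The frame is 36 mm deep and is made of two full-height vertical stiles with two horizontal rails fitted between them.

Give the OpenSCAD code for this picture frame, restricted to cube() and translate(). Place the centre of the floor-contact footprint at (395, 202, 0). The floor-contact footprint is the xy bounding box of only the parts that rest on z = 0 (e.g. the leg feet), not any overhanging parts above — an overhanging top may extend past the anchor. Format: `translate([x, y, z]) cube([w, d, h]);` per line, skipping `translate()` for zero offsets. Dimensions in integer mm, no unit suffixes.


translate([171, 184, 0]) cube([26, 36, 565]);
translate([593, 184, 0]) cube([26, 36, 565]);
translate([197, 184, 0]) cube([396, 36, 26]);
translate([197, 184, 539]) cube([396, 36, 26]);


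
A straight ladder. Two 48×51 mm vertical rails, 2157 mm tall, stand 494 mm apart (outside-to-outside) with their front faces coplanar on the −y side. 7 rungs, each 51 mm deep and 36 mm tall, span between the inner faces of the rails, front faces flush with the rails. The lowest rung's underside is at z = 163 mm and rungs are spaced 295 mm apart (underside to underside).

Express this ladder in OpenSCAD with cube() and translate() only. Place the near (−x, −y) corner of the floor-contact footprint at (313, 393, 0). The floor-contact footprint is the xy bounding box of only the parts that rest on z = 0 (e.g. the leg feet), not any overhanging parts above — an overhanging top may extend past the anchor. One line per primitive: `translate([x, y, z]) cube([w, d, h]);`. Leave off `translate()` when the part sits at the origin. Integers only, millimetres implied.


translate([313, 393, 0]) cube([48, 51, 2157]);
translate([759, 393, 0]) cube([48, 51, 2157]);
translate([361, 393, 163]) cube([398, 51, 36]);
translate([361, 393, 458]) cube([398, 51, 36]);
translate([361, 393, 753]) cube([398, 51, 36]);
translate([361, 393, 1048]) cube([398, 51, 36]);
translate([361, 393, 1343]) cube([398, 51, 36]);
translate([361, 393, 1638]) cube([398, 51, 36]);
translate([361, 393, 1933]) cube([398, 51, 36]);


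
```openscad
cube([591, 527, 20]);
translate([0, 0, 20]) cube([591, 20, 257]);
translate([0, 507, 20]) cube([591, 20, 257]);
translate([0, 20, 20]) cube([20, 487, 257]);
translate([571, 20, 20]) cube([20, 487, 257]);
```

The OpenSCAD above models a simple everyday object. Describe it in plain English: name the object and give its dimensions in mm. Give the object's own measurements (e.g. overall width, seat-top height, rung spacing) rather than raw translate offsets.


An open-topped rectangular box: outside dimensions 591×527×277 mm, with a uniform wall and base thickness of 20 mm. The base is a full 591×527 slab on the floor; four walls sit on top of the base. The front and back walls (the −y and +y sides) span the full width; the two side walls fit between them.


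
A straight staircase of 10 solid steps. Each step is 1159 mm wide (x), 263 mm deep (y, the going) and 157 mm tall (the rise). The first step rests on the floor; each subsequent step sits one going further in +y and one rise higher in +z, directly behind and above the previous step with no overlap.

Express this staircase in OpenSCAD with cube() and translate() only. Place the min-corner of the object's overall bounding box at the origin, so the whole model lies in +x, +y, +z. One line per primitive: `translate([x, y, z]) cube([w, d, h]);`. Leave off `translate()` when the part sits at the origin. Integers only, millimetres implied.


cube([1159, 263, 157]);
translate([0, 263, 157]) cube([1159, 263, 157]);
translate([0, 526, 314]) cube([1159, 263, 157]);
translate([0, 789, 471]) cube([1159, 263, 157]);
translate([0, 1052, 628]) cube([1159, 263, 157]);
translate([0, 1315, 785]) cube([1159, 263, 157]);
translate([0, 1578, 942]) cube([1159, 263, 157]);
translate([0, 1841, 1099]) cube([1159, 263, 157]);
translate([0, 2104, 1256]) cube([1159, 263, 157]);
translate([0, 2367, 1413]) cube([1159, 263, 157]);


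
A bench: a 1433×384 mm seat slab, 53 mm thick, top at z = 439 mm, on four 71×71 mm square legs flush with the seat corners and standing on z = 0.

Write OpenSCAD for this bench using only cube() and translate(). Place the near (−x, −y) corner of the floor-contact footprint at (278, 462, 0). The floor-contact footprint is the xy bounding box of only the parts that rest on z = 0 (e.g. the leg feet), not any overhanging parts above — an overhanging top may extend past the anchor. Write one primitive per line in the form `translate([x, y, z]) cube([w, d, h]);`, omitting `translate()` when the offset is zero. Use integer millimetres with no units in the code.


translate([278, 462, 386]) cube([1433, 384, 53]);
translate([278, 462, 0]) cube([71, 71, 386]);
translate([278, 775, 0]) cube([71, 71, 386]);
translate([1640, 462, 0]) cube([71, 71, 386]);
translate([1640, 775, 0]) cube([71, 71, 386]);


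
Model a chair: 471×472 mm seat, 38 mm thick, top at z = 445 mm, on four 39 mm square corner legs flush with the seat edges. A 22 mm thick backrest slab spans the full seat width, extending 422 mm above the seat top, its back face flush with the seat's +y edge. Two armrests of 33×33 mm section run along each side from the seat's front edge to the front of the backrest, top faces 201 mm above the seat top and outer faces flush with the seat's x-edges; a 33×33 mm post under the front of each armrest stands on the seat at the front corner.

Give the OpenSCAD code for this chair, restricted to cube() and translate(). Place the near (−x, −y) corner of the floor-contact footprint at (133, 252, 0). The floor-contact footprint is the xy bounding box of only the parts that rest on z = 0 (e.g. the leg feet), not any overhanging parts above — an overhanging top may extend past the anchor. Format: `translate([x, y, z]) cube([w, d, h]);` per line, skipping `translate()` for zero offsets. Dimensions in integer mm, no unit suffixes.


translate([133, 252, 407]) cube([471, 472, 38]);
translate([133, 252, 0]) cube([39, 39, 407]);
translate([565, 252, 0]) cube([39, 39, 407]);
translate([133, 685, 0]) cube([39, 39, 407]);
translate([565, 685, 0]) cube([39, 39, 407]);
translate([133, 702, 445]) cube([471, 22, 422]);
translate([133, 252, 613]) cube([33, 450, 33]);
translate([571, 252, 613]) cube([33, 450, 33]);
translate([133, 252, 445]) cube([33, 33, 168]);
translate([571, 252, 445]) cube([33, 33, 168]);


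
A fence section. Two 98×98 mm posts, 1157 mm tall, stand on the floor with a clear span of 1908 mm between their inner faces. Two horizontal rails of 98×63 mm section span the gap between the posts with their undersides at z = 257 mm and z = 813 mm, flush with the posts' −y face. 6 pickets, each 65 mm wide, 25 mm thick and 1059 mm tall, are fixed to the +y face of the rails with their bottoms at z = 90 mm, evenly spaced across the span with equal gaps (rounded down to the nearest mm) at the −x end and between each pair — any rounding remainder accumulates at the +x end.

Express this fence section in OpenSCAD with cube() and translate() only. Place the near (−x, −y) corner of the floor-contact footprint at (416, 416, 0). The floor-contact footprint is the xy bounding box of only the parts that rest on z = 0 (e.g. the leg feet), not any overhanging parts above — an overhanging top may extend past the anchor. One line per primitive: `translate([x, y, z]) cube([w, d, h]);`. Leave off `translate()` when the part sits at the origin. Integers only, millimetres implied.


translate([416, 416, 0]) cube([98, 98, 1157]);
translate([2422, 416, 0]) cube([98, 98, 1157]);
translate([514, 416, 257]) cube([1908, 98, 63]);
translate([514, 416, 813]) cube([1908, 98, 63]);
translate([730, 514, 90]) cube([65, 25, 1059]);
translate([1011, 514, 90]) cube([65, 25, 1059]);
translate([1292, 514, 90]) cube([65, 25, 1059]);
translate([1573, 514, 90]) cube([65, 25, 1059]);
translate([1854, 514, 90]) cube([65, 25, 1059]);
translate([2135, 514, 90]) cube([65, 25, 1059]);


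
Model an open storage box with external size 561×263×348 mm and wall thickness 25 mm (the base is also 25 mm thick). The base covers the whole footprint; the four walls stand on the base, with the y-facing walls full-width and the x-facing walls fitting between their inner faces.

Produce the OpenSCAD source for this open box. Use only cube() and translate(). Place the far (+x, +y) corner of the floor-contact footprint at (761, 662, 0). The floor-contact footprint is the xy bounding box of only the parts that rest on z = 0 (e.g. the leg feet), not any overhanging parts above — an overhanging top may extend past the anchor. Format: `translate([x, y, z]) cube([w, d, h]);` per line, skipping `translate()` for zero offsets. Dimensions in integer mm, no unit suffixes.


translate([200, 399, 0]) cube([561, 263, 25]);
translate([200, 399, 25]) cube([561, 25, 323]);
translate([200, 637, 25]) cube([561, 25, 323]);
translate([200, 424, 25]) cube([25, 213, 323]);
translate([736, 424, 25]) cube([25, 213, 323]);


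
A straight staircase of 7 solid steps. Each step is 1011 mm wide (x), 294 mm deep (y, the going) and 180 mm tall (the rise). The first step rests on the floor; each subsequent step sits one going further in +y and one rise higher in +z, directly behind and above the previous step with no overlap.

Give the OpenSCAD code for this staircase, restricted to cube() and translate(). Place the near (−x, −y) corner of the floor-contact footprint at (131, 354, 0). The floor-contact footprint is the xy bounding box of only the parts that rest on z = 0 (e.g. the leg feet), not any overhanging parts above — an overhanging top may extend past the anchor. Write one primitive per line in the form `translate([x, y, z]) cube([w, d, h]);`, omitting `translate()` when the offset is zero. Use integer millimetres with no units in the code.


translate([131, 354, 0]) cube([1011, 294, 180]);
translate([131, 648, 180]) cube([1011, 294, 180]);
translate([131, 942, 360]) cube([1011, 294, 180]);
translate([131, 1236, 540]) cube([1011, 294, 180]);
translate([131, 1530, 720]) cube([1011, 294, 180]);
translate([131, 1824, 900]) cube([1011, 294, 180]);
translate([131, 2118, 1080]) cube([1011, 294, 180]);


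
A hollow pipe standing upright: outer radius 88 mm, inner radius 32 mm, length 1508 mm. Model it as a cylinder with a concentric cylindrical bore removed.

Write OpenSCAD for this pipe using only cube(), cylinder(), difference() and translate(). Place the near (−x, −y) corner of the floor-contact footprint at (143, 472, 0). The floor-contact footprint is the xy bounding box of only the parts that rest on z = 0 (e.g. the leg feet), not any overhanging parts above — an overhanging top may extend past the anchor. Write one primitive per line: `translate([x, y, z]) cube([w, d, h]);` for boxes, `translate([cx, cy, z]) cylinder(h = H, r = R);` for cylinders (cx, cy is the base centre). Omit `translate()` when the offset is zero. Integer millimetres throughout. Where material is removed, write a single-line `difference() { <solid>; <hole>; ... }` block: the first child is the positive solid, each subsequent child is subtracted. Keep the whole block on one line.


difference() { translate([231, 560, 0]) cylinder(h = 1508, r = 88); translate([231, 560, 0]) cylinder(h = 1508, r = 32); }


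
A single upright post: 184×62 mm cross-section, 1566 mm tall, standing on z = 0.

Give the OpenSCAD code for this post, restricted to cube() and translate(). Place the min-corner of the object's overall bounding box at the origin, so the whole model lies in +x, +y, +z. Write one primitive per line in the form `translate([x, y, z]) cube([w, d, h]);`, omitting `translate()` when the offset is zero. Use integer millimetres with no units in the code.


cube([184, 62, 1566]);


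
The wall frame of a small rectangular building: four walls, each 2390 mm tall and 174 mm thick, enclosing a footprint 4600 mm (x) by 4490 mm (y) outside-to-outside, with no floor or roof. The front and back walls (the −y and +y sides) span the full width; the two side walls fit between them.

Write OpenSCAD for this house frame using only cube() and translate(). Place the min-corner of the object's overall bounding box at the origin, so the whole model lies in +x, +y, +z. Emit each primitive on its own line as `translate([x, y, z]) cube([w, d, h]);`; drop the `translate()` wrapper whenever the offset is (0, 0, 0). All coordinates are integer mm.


cube([4600, 174, 2390]);
translate([0, 4316, 0]) cube([4600, 174, 2390]);
translate([0, 174, 0]) cube([174, 4142, 2390]);
translate([4426, 174, 0]) cube([174, 4142, 2390]);


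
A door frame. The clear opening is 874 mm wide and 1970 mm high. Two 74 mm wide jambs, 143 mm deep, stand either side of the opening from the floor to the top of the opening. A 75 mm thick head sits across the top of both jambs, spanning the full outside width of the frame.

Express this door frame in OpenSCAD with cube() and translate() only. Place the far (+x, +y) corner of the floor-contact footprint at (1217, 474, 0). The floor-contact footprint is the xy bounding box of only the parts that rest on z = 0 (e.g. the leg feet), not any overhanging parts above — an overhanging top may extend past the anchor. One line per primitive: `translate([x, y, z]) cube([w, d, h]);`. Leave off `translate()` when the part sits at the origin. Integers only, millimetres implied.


translate([195, 331, 0]) cube([74, 143, 1970]);
translate([1143, 331, 0]) cube([74, 143, 1970]);
translate([195, 331, 1970]) cube([1022, 143, 75]);


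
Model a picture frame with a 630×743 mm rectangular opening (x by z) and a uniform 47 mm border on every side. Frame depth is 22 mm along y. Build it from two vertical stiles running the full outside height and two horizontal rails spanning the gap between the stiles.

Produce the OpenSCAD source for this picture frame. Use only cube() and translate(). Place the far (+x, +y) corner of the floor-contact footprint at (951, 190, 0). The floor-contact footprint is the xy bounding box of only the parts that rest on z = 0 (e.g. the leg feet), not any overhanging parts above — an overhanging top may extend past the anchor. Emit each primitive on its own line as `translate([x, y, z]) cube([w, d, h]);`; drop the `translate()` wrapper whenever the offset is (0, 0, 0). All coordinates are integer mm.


translate([227, 168, 0]) cube([47, 22, 837]);
translate([904, 168, 0]) cube([47, 22, 837]);
translate([274, 168, 0]) cube([630, 22, 47]);
translate([274, 168, 790]) cube([630, 22, 47]);


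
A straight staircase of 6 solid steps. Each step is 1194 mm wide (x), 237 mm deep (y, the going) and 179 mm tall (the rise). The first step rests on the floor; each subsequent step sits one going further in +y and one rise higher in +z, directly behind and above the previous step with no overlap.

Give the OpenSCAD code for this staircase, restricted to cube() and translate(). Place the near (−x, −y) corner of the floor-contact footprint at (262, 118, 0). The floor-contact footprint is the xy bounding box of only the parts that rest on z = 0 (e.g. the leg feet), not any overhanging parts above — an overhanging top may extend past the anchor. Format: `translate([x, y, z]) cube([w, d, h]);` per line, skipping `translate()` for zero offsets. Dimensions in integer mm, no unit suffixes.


translate([262, 118, 0]) cube([1194, 237, 179]);
translate([262, 355, 179]) cube([1194, 237, 179]);
translate([262, 592, 358]) cube([1194, 237, 179]);
translate([262, 829, 537]) cube([1194, 237, 179]);
translate([262, 1066, 716]) cube([1194, 237, 179]);
translate([262, 1303, 895]) cube([1194, 237, 179]);


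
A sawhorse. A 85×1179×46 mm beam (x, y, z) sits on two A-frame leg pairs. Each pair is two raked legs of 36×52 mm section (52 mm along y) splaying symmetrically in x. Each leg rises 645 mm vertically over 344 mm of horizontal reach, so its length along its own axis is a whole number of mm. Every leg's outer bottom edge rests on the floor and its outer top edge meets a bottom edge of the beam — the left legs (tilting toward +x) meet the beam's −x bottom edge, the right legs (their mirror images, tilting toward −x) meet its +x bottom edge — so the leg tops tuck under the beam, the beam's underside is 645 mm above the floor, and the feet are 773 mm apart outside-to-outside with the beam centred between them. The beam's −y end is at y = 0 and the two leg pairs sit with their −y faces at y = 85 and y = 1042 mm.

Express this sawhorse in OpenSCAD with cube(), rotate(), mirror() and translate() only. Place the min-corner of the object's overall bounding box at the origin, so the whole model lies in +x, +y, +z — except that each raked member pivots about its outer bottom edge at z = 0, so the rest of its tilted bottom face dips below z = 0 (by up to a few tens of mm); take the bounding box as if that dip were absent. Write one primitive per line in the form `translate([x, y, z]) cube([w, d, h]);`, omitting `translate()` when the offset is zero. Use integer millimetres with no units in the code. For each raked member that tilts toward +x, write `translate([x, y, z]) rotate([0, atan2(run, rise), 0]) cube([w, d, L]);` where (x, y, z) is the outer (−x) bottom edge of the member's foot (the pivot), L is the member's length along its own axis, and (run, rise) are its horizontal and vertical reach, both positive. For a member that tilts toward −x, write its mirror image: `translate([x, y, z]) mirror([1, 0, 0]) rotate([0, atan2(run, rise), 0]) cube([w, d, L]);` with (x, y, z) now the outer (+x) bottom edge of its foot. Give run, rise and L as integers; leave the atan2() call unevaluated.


translate([344, 0, 645]) cube([85, 1179, 46]);
translate([0, 85, 0]) rotate([0, atan2(344, 645), 0]) cube([36, 52, 731]);
translate([773, 85, 0]) mirror([1, 0, 0]) rotate([0, atan2(344, 645), 0]) cube([36, 52, 731]);
translate([0, 1042, 0]) rotate([0, atan2(344, 645), 0]) cube([36, 52, 731]);
translate([773, 1042, 0]) mirror([1, 0, 0]) rotate([0, atan2(344, 645), 0]) cube([36, 52, 731]);


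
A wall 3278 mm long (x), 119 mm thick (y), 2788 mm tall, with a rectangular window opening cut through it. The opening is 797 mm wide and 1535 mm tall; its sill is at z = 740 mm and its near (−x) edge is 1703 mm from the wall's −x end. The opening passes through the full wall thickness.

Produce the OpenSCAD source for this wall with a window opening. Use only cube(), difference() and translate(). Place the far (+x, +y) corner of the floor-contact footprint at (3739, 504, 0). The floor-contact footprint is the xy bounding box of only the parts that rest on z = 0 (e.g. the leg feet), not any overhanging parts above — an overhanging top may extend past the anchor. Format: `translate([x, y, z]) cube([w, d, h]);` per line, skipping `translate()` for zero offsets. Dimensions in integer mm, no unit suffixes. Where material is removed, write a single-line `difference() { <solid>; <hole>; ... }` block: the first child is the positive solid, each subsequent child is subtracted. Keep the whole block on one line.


difference() { translate([461, 385, 0]) cube([3278, 119, 2788]); translate([2164, 385, 740]) cube([797, 119, 1535]); }


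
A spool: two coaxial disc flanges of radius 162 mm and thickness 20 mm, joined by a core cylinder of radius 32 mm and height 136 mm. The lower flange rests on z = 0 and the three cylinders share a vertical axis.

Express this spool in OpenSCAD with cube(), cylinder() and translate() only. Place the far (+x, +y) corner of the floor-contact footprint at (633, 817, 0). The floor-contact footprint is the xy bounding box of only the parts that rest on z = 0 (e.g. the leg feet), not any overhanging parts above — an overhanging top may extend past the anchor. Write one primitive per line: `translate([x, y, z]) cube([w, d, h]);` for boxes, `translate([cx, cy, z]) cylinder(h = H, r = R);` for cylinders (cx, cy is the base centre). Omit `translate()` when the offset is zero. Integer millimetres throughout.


translate([471, 655, 0]) cylinder(h = 20, r = 162);
translate([471, 655, 20]) cylinder(h = 136, r = 32);
translate([471, 655, 156]) cylinder(h = 20, r = 162);


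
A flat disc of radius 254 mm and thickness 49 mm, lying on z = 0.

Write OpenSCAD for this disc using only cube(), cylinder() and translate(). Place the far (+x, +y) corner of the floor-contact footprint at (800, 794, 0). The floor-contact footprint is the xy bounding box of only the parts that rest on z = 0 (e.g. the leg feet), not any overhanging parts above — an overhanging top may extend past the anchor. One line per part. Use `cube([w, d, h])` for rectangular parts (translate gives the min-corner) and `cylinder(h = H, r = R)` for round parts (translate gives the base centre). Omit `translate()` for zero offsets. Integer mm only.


translate([546, 540, 0]) cylinder(h = 49, r = 254);


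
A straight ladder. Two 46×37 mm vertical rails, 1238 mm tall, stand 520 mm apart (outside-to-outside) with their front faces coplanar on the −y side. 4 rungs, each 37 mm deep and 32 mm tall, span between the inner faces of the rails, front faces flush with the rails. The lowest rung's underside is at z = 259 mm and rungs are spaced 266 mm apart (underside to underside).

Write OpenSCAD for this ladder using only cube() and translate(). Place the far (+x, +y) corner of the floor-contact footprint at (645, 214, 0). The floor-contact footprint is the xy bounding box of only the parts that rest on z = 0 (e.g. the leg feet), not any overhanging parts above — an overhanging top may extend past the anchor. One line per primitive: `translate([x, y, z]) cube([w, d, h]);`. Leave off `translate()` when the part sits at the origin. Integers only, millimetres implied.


// rung span = 520 - 2*46 = 428
// rung[k] z = 259 + k*266
translate([125, 177, 0]) cube([46, 37, 1238]);
translate([599, 177, 0]) cube([46, 37, 1238]);
translate([171, 177, 259]) cube([428, 37, 32]);
translate([171, 177, 525]) cube([428, 37, 32]);
translate([171, 177, 791]) cube([428, 37, 32]);
translate([171, 177, 1057]) cube([428, 37, 32]);


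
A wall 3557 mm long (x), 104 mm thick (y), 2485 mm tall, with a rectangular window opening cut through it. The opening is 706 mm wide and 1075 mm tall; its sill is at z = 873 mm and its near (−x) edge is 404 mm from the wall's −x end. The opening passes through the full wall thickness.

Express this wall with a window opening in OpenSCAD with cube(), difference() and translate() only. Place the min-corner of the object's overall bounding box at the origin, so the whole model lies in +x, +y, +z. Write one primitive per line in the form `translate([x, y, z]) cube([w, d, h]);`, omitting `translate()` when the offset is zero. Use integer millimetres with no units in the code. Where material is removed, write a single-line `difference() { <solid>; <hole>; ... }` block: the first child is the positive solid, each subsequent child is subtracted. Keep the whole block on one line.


difference() { cube([3557, 104, 2485]); translate([404, 0, 873]) cube([706, 104, 1075]); }


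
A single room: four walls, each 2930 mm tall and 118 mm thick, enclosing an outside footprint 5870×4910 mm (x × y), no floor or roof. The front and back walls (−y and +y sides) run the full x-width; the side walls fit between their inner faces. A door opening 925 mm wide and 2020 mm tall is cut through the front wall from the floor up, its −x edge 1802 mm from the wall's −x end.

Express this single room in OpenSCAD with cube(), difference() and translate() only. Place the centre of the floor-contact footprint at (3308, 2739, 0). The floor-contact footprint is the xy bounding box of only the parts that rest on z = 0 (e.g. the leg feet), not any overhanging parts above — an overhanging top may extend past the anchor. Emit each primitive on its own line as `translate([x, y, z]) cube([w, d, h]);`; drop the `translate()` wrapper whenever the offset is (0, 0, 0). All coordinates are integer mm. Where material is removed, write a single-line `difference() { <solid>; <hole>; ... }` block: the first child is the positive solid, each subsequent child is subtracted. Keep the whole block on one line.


difference() { translate([373, 284, 0]) cube([5870, 118, 2930]); translate([2175, 284, 0]) cube([925, 118, 2020]); }
translate([373, 5076, 0]) cube([5870, 118, 2930]);
translate([373, 402, 0]) cube([118, 4674, 2930]);
translate([6125, 402, 0]) cube([118, 4674, 2930]);


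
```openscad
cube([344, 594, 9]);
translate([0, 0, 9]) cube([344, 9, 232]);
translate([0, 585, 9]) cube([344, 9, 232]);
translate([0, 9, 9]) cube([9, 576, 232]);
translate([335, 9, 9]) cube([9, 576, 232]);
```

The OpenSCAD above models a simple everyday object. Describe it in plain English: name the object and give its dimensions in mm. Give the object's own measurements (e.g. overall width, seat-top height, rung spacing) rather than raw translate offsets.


An open-topped rectangular box: outside dimensions 344×594×241 mm, with a uniform wall and base thickness of 9 mm. The base is a full 344×594 slab on the floor; four walls sit on top of the base. The front and back walls (the −y and +y sides) span the full width; the two side walls fit between them.


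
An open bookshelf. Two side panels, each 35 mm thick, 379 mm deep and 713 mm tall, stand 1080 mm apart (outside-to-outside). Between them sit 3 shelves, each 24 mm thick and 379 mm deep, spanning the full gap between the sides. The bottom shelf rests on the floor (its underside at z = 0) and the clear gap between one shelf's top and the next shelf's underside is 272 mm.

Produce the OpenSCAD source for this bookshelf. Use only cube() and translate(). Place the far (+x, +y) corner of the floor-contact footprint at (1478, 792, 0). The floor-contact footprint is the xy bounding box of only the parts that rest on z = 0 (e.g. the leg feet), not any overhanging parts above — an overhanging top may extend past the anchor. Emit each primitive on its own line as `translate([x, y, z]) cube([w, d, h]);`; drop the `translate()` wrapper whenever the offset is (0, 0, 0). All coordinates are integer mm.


translate([398, 413, 0]) cube([35, 379, 713]);
translate([1443, 413, 0]) cube([35, 379, 713]);
translate([433, 413, 0]) cube([1010, 379, 24]);
translate([433, 413, 296]) cube([1010, 379, 24]);
translate([433, 413, 592]) cube([1010, 379, 24]);


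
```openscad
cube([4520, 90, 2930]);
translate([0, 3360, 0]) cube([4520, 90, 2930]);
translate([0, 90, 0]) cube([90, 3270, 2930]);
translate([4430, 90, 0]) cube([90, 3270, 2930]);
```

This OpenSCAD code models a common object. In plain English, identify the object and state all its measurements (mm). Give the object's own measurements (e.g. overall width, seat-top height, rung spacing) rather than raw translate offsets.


The wall frame of a small rectangular building: four walls, each 2930 mm tall and 90 mm thick, enclosing a footprint 4520 mm (x) by 3450 mm (y) outside-to-outside, with no floor or roof. The front and back walls (the −y and +y sides) span the full width; the two side walls fit between them.


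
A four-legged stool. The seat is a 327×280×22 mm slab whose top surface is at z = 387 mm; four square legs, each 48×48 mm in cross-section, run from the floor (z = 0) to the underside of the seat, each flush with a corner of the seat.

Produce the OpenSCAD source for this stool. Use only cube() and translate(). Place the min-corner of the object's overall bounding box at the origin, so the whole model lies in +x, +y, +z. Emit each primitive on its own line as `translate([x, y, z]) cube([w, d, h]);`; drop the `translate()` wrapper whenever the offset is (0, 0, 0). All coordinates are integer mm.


translate([0, 0, 365]) cube([327, 280, 22]);
cube([48, 48, 365]);
translate([279, 0, 0]) cube([48, 48, 365]);
translate([0, 232, 0]) cube([48, 48, 365]);
translate([279, 232, 0]) cube([48, 48, 365]);


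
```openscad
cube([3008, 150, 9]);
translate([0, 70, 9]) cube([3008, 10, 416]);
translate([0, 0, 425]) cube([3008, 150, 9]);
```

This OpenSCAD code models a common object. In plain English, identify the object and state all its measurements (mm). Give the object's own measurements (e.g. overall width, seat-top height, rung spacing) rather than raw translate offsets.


An I-beam lying along x, 3008 mm long. Overall section height 434 mm. Two flanges 150 mm wide (y) and 9 mm thick, one on the floor and one at the top; a web 10 mm thick runs between them, centred on the flange width.


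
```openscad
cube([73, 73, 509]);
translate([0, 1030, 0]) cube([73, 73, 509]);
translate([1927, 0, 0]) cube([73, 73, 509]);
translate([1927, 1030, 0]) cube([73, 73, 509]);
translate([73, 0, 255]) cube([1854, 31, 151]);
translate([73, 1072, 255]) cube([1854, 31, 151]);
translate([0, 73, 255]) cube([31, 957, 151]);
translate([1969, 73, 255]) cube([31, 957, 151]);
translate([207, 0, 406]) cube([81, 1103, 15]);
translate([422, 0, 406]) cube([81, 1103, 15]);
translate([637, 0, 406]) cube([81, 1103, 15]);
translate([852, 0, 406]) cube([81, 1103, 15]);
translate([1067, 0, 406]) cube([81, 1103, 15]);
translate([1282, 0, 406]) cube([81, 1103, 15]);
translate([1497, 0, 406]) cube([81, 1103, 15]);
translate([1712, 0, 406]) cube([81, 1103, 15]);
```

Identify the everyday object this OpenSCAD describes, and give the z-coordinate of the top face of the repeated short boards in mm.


A bed frame. The slat-top height is 421 mm.

Four posts, four rails, and a row of slats — a bed frame. Slats sit on the rails at z = 255 + 151 = 406; with slat thickness 15, the top is 421 mm.


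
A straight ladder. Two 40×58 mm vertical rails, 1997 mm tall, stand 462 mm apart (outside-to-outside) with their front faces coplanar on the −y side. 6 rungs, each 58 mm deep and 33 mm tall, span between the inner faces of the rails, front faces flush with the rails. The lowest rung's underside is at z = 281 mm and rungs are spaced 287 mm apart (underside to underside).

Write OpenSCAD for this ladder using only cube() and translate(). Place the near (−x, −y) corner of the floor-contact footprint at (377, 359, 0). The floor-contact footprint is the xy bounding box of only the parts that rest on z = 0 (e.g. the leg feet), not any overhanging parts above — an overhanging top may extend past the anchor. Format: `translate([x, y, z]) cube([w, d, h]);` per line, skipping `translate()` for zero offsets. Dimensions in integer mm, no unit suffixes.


translate([377, 359, 0]) cube([40, 58, 1997]);
translate([799, 359, 0]) cube([40, 58, 1997]);
translate([417, 359, 281]) cube([382, 58, 33]);
translate([417, 359, 568]) cube([382, 58, 33]);
translate([417, 359, 855]) cube([382, 58, 33]);
translate([417, 359, 1142]) cube([382, 58, 33]);
translate([417, 359, 1429]) cube([382, 58, 33]);
translate([417, 359, 1716]) cube([382, 58, 33]);


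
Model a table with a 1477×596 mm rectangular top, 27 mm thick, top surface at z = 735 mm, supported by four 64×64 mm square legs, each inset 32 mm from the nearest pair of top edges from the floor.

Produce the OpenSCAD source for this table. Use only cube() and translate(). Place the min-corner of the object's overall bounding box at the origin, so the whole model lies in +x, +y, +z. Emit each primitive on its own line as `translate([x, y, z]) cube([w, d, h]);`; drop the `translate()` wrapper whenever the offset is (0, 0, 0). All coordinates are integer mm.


translate([0, 0, 708]) cube([1477, 596, 27]);
translate([32, 32, 0]) cube([64, 64, 708]);
translate([1381, 32, 0]) cube([64, 64, 708]);
translate([32, 500, 0]) cube([64, 64, 708]);
translate([1381, 500, 0]) cube([64, 64, 708]);


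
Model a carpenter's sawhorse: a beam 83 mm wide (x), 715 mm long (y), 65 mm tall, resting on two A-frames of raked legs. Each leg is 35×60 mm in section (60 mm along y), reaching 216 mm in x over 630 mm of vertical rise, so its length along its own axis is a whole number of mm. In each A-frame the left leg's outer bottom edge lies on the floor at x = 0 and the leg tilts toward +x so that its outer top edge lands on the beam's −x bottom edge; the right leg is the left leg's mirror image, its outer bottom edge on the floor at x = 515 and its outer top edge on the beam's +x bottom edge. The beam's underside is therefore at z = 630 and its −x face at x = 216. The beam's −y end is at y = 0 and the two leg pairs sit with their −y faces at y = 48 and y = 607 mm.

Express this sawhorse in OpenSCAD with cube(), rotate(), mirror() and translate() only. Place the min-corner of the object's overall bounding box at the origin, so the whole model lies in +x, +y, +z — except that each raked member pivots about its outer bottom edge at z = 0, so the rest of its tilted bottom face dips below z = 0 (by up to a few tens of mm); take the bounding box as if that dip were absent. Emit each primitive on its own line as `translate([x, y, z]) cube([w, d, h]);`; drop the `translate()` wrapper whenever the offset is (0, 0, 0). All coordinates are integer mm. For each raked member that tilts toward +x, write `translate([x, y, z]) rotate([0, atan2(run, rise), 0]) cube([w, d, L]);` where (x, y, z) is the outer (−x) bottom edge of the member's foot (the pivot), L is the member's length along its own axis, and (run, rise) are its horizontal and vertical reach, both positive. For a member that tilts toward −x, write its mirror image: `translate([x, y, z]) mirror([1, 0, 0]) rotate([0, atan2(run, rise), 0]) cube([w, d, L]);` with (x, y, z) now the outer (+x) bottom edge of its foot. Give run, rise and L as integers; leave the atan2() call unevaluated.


translate([216, 0, 630]) cube([83, 715, 65]);
translate([0, 48, 0]) rotate([0, atan2(216, 630), 0]) cube([35, 60, 666]);
translate([515, 48, 0]) mirror([1, 0, 0]) rotate([0, atan2(216, 630), 0]) cube([35, 60, 666]);
translate([0, 607, 0]) rotate([0, atan2(216, 630), 0]) cube([35, 60, 666]);
translate([515, 607, 0]) mirror([1, 0, 0]) rotate([0, atan2(216, 630), 0]) cube([35, 60, 666]);
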